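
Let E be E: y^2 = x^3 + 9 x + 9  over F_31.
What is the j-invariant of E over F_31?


Delta = -16(4 a^3 + 27 b^2) mod 31 = 6
-1728 * (4 a)^3 = -1728 * (4*9)^3 mod 31 = 8
j = 8 * 6^(-1) mod 31 = 22

j = 22 (mod 31)


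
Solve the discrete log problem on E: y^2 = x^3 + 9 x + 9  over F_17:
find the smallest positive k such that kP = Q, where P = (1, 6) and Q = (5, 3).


Enumerate multiples of P until we hit Q = (5, 3):
  1P = (1, 6)
  2P = (16, 13)
  3P = (8, 10)
  4P = (0, 14)
  5P = (12, 14)
  6P = (2, 1)
  7P = (5, 14)
  8P = (15, 0)
  9P = (5, 3)
Match found at i = 9.

k = 9


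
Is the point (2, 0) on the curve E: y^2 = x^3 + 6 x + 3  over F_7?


Check whether y^2 = x^3 + 6 x + 3 (mod 7) for (x, y) = (2, 0).
LHS: y^2 = 0^2 mod 7 = 0
RHS: x^3 + 6 x + 3 = 2^3 + 6*2 + 3 mod 7 = 2
LHS != RHS

No, not on the curve


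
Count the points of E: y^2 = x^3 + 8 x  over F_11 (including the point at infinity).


For each x in F_11, count y with y^2 = x^3 + 8 x + 0 mod 11:
  x = 0: RHS = 0, y in [0]  -> 1 point(s)
  x = 1: RHS = 9, y in [3, 8]  -> 2 point(s)
  x = 5: RHS = 0, y in [0]  -> 1 point(s)
  x = 6: RHS = 0, y in [0]  -> 1 point(s)
  x = 7: RHS = 3, y in [5, 6]  -> 2 point(s)
  x = 8: RHS = 4, y in [2, 9]  -> 2 point(s)
  x = 9: RHS = 9, y in [3, 8]  -> 2 point(s)
Affine points: 11. Add the point at infinity: total = 12.

#E(F_11) = 12


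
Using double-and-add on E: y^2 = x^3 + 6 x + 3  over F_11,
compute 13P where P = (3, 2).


k = 13 = 1101_2 (binary, LSB first: 1011)
Double-and-add from P = (3, 2):
  bit 0 = 1: acc = O + (3, 2) = (3, 2)
  bit 1 = 0: acc unchanged = (3, 2)
  bit 2 = 1: acc = (3, 2) + (2, 10) = (4, 6)
  bit 3 = 1: acc = (4, 6) + (0, 5) = (5, 2)

13P = (5, 2)


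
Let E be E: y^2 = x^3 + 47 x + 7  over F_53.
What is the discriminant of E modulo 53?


4 a^3 + 27 b^2 = 4*47^3 + 27*7^2 = 415292 + 1323 = 416615
Delta = -16 * (416615) = -6665840
Delta mod 53 = 23

Delta = 23 (mod 53)


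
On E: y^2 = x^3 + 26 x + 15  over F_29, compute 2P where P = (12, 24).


Doubling: s = (3 x1^2 + a) / (2 y1)
s = (3*12^2 + 26) / (2*24) mod 29 = 18
x3 = s^2 - 2 x1 mod 29 = 18^2 - 2*12 = 10
y3 = s (x1 - x3) - y1 mod 29 = 18 * (12 - 10) - 24 = 12

2P = (10, 12)


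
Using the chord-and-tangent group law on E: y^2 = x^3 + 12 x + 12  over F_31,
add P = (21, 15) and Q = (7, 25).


P != Q, so use the chord formula.
s = (y2 - y1) / (x2 - x1) = (10) / (17) mod 31 = 17
x3 = s^2 - x1 - x2 mod 31 = 17^2 - 21 - 7 = 13
y3 = s (x1 - x3) - y1 mod 31 = 17 * (21 - 13) - 15 = 28

P + Q = (13, 28)


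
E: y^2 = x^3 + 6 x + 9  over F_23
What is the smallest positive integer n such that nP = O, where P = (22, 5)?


Compute successive multiples of P until we hit O:
  1P = (22, 5)
  2P = (15, 22)
  3P = (21, 9)
  4P = (19, 6)
  5P = (0, 3)
  6P = (5, 7)
  7P = (14, 13)
  8P = (11, 7)
  ... (continuing to 27P)
  27P = O

ord(P) = 27


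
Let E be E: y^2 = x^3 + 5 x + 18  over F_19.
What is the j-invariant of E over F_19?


Delta = -16(4 a^3 + 27 b^2) mod 19 = 4
-1728 * (4 a)^3 = -1728 * (4*5)^3 mod 19 = 1
j = 1 * 4^(-1) mod 19 = 5

j = 5 (mod 19)


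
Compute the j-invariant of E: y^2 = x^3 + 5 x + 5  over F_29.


Delta = -16(4 a^3 + 27 b^2) mod 29 = 21
-1728 * (4 a)^3 = -1728 * (4*5)^3 mod 29 = 10
j = 10 * 21^(-1) mod 29 = 6

j = 6 (mod 29)


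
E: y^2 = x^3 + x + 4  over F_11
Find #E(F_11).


For each x in F_11, count y with y^2 = x^3 + 1 x + 4 mod 11:
  x = 0: RHS = 4, y in [2, 9]  -> 2 point(s)
  x = 2: RHS = 3, y in [5, 6]  -> 2 point(s)
  x = 3: RHS = 1, y in [1, 10]  -> 2 point(s)
  x = 9: RHS = 5, y in [4, 7]  -> 2 point(s)
Affine points: 8. Add the point at infinity: total = 9.

#E(F_11) = 9


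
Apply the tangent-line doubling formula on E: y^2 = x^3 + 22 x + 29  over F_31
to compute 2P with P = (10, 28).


Doubling: s = (3 x1^2 + a) / (2 y1)
s = (3*10^2 + 22) / (2*28) mod 31 = 29
x3 = s^2 - 2 x1 mod 31 = 29^2 - 2*10 = 15
y3 = s (x1 - x3) - y1 mod 31 = 29 * (10 - 15) - 28 = 13

2P = (15, 13)


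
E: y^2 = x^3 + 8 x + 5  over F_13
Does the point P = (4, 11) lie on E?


Check whether y^2 = x^3 + 8 x + 5 (mod 13) for (x, y) = (4, 11).
LHS: y^2 = 11^2 mod 13 = 4
RHS: x^3 + 8 x + 5 = 4^3 + 8*4 + 5 mod 13 = 10
LHS != RHS

No, not on the curve


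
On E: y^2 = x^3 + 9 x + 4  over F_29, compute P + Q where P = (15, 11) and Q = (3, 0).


P != Q, so use the chord formula.
s = (y2 - y1) / (x2 - x1) = (18) / (17) mod 29 = 13
x3 = s^2 - x1 - x2 mod 29 = 13^2 - 15 - 3 = 6
y3 = s (x1 - x3) - y1 mod 29 = 13 * (15 - 6) - 11 = 19

P + Q = (6, 19)


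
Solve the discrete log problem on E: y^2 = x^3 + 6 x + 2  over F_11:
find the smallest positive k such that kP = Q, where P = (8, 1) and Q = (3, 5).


Enumerate multiples of P until we hit Q = (3, 5):
  1P = (8, 1)
  2P = (6, 10)
  3P = (9, 9)
  4P = (3, 6)
  5P = (1, 3)
  6P = (5, 6)
  7P = (2, 0)
  8P = (5, 5)
  9P = (1, 8)
  10P = (3, 5)
Match found at i = 10.

k = 10


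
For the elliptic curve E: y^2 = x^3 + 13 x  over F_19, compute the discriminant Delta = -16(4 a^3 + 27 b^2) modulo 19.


4 a^3 + 27 b^2 = 4*13^3 + 27*0^2 = 8788 + 0 = 8788
Delta = -16 * (8788) = -140608
Delta mod 19 = 11

Delta = 11 (mod 19)


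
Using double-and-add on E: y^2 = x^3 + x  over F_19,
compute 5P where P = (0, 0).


k = 5 = 101_2 (binary, LSB first: 101)
Double-and-add from P = (0, 0):
  bit 0 = 1: acc = O + (0, 0) = (0, 0)
  bit 1 = 0: acc unchanged = (0, 0)
  bit 2 = 1: acc = (0, 0) + O = (0, 0)

5P = (0, 0)


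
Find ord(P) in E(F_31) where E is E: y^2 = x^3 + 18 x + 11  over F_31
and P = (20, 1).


Compute successive multiples of P until we hit O:
  1P = (20, 1)
  2P = (19, 19)
  3P = (6, 26)
  4P = (21, 3)
  5P = (25, 20)
  6P = (24, 21)
  7P = (12, 8)
  8P = (8, 4)
  ... (continuing to 22P)
  22P = O

ord(P) = 22


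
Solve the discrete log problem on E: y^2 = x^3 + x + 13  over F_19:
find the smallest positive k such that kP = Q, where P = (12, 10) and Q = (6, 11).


Enumerate multiples of P until we hit Q = (6, 11):
  1P = (12, 10)
  2P = (11, 5)
  3P = (2, 2)
  4P = (14, 15)
  5P = (4, 10)
  6P = (3, 9)
  7P = (8, 1)
  8P = (10, 4)
  9P = (6, 8)
  10P = (18, 7)
  11P = (13, 0)
  12P = (18, 12)
  13P = (6, 11)
Match found at i = 13.

k = 13


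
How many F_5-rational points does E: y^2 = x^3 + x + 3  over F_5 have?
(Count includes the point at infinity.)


For each x in F_5, count y with y^2 = x^3 + 1 x + 3 mod 5:
  x = 1: RHS = 0, y in [0]  -> 1 point(s)
  x = 4: RHS = 1, y in [1, 4]  -> 2 point(s)
Affine points: 3. Add the point at infinity: total = 4.

#E(F_5) = 4


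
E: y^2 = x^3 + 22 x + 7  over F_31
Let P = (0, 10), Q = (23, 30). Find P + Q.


P != Q, so use the chord formula.
s = (y2 - y1) / (x2 - x1) = (20) / (23) mod 31 = 13
x3 = s^2 - x1 - x2 mod 31 = 13^2 - 0 - 23 = 22
y3 = s (x1 - x3) - y1 mod 31 = 13 * (0 - 22) - 10 = 14

P + Q = (22, 14)


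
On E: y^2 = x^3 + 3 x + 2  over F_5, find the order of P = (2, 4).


Compute successive multiples of P until we hit O:
  1P = (2, 4)
  2P = (1, 1)
  3P = (1, 4)
  4P = (2, 1)
  5P = O

ord(P) = 5


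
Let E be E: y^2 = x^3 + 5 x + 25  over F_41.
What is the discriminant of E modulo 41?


4 a^3 + 27 b^2 = 4*5^3 + 27*25^2 = 500 + 16875 = 17375
Delta = -16 * (17375) = -278000
Delta mod 41 = 21

Delta = 21 (mod 41)


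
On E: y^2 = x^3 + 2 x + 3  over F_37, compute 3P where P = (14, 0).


k = 3 = 11_2 (binary, LSB first: 11)
Double-and-add from P = (14, 0):
  bit 0 = 1: acc = O + (14, 0) = (14, 0)
  bit 1 = 1: acc = (14, 0) + O = (14, 0)

3P = (14, 0)


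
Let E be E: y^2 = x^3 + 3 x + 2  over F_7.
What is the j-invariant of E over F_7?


Delta = -16(4 a^3 + 27 b^2) mod 7 = 2
-1728 * (4 a)^3 = -1728 * (4*3)^3 mod 7 = 6
j = 6 * 2^(-1) mod 7 = 3

j = 3 (mod 7)


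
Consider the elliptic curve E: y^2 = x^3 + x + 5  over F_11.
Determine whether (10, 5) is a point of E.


Check whether y^2 = x^3 + 1 x + 5 (mod 11) for (x, y) = (10, 5).
LHS: y^2 = 5^2 mod 11 = 3
RHS: x^3 + 1 x + 5 = 10^3 + 1*10 + 5 mod 11 = 3
LHS = RHS

Yes, on the curve


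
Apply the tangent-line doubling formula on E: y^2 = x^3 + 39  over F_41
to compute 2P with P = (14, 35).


Doubling: s = (3 x1^2 + a) / (2 y1)
s = (3*14^2 + 0) / (2*35) mod 41 = 33
x3 = s^2 - 2 x1 mod 41 = 33^2 - 2*14 = 36
y3 = s (x1 - x3) - y1 mod 41 = 33 * (14 - 36) - 35 = 18

2P = (36, 18)


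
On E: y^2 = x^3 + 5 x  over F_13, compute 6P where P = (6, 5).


k = 6 = 110_2 (binary, LSB first: 011)
Double-and-add from P = (6, 5):
  bit 0 = 0: acc unchanged = O
  bit 1 = 1: acc = O + (10, 7) = (10, 7)
  bit 2 = 1: acc = (10, 7) + (3, 9) = (3, 4)

6P = (3, 4)


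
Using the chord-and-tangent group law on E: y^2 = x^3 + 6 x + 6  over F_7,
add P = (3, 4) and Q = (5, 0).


P != Q, so use the chord formula.
s = (y2 - y1) / (x2 - x1) = (3) / (2) mod 7 = 5
x3 = s^2 - x1 - x2 mod 7 = 5^2 - 3 - 5 = 3
y3 = s (x1 - x3) - y1 mod 7 = 5 * (3 - 3) - 4 = 3

P + Q = (3, 3)


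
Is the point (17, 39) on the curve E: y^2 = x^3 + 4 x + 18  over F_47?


Check whether y^2 = x^3 + 4 x + 18 (mod 47) for (x, y) = (17, 39).
LHS: y^2 = 39^2 mod 47 = 17
RHS: x^3 + 4 x + 18 = 17^3 + 4*17 + 18 mod 47 = 17
LHS = RHS

Yes, on the curve


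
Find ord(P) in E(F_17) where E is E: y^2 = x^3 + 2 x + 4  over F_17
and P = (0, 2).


Compute successive multiples of P until we hit O:
  1P = (0, 2)
  2P = (13, 0)
  3P = (0, 15)
  4P = O

ord(P) = 4


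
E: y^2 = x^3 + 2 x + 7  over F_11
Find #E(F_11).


For each x in F_11, count y with y^2 = x^3 + 2 x + 7 mod 11:
  x = 6: RHS = 4, y in [2, 9]  -> 2 point(s)
  x = 7: RHS = 1, y in [1, 10]  -> 2 point(s)
  x = 10: RHS = 4, y in [2, 9]  -> 2 point(s)
Affine points: 6. Add the point at infinity: total = 7.

#E(F_11) = 7


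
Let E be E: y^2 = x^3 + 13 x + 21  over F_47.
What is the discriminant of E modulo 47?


4 a^3 + 27 b^2 = 4*13^3 + 27*21^2 = 8788 + 11907 = 20695
Delta = -16 * (20695) = -331120
Delta mod 47 = 42

Delta = 42 (mod 47)


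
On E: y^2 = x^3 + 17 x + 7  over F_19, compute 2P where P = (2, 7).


Doubling: s = (3 x1^2 + a) / (2 y1)
s = (3*2^2 + 17) / (2*7) mod 19 = 17
x3 = s^2 - 2 x1 mod 19 = 17^2 - 2*2 = 0
y3 = s (x1 - x3) - y1 mod 19 = 17 * (2 - 0) - 7 = 8

2P = (0, 8)


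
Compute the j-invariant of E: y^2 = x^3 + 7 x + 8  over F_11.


Delta = -16(4 a^3 + 27 b^2) mod 11 = 10
-1728 * (4 a)^3 = -1728 * (4*7)^3 mod 11 = 4
j = 4 * 10^(-1) mod 11 = 7

j = 7 (mod 11)


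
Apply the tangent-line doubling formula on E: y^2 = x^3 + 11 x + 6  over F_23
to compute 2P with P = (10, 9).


Doubling: s = (3 x1^2 + a) / (2 y1)
s = (3*10^2 + 11) / (2*9) mod 23 = 16
x3 = s^2 - 2 x1 mod 23 = 16^2 - 2*10 = 6
y3 = s (x1 - x3) - y1 mod 23 = 16 * (10 - 6) - 9 = 9

2P = (6, 9)


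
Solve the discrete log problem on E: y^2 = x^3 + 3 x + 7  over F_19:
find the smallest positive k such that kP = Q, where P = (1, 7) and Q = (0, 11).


Enumerate multiples of P until we hit Q = (0, 11):
  1P = (1, 7)
  2P = (4, 8)
  3P = (12, 2)
  4P = (15, 8)
  5P = (0, 8)
  6P = (0, 11)
Match found at i = 6.

k = 6


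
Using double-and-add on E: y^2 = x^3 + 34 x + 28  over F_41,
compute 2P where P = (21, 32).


k = 2 = 10_2 (binary, LSB first: 01)
Double-and-add from P = (21, 32):
  bit 0 = 0: acc unchanged = O
  bit 1 = 1: acc = O + (36, 26) = (36, 26)

2P = (36, 26)


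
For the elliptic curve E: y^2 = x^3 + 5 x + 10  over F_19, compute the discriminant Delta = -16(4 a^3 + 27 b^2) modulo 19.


4 a^3 + 27 b^2 = 4*5^3 + 27*10^2 = 500 + 2700 = 3200
Delta = -16 * (3200) = -51200
Delta mod 19 = 5

Delta = 5 (mod 19)


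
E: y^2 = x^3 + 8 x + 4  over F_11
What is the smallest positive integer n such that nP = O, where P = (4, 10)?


Compute successive multiples of P until we hit O:
  1P = (4, 10)
  2P = (6, 2)
  3P = (6, 9)
  4P = (4, 1)
  5P = O

ord(P) = 5


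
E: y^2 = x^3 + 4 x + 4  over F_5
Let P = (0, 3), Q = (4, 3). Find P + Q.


P != Q, so use the chord formula.
s = (y2 - y1) / (x2 - x1) = (0) / (4) mod 5 = 0
x3 = s^2 - x1 - x2 mod 5 = 0^2 - 0 - 4 = 1
y3 = s (x1 - x3) - y1 mod 5 = 0 * (0 - 1) - 3 = 2

P + Q = (1, 2)


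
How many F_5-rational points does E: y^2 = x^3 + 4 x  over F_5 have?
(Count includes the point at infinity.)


For each x in F_5, count y with y^2 = x^3 + 4 x + 0 mod 5:
  x = 0: RHS = 0, y in [0]  -> 1 point(s)
  x = 1: RHS = 0, y in [0]  -> 1 point(s)
  x = 2: RHS = 1, y in [1, 4]  -> 2 point(s)
  x = 3: RHS = 4, y in [2, 3]  -> 2 point(s)
  x = 4: RHS = 0, y in [0]  -> 1 point(s)
Affine points: 7. Add the point at infinity: total = 8.

#E(F_5) = 8


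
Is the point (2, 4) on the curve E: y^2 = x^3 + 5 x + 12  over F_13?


Check whether y^2 = x^3 + 5 x + 12 (mod 13) for (x, y) = (2, 4).
LHS: y^2 = 4^2 mod 13 = 3
RHS: x^3 + 5 x + 12 = 2^3 + 5*2 + 12 mod 13 = 4
LHS != RHS

No, not on the curve


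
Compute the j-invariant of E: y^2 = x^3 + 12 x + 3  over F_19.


Delta = -16(4 a^3 + 27 b^2) mod 19 = 14
-1728 * (4 a)^3 = -1728 * (4*12)^3 mod 19 = 12
j = 12 * 14^(-1) mod 19 = 9

j = 9 (mod 19)


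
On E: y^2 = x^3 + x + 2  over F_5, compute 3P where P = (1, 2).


k = 3 = 11_2 (binary, LSB first: 11)
Double-and-add from P = (1, 2):
  bit 0 = 1: acc = O + (1, 2) = (1, 2)
  bit 1 = 1: acc = (1, 2) + (4, 0) = (1, 3)

3P = (1, 3)


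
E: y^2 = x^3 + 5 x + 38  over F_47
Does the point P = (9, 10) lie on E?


Check whether y^2 = x^3 + 5 x + 38 (mod 47) for (x, y) = (9, 10).
LHS: y^2 = 10^2 mod 47 = 6
RHS: x^3 + 5 x + 38 = 9^3 + 5*9 + 38 mod 47 = 13
LHS != RHS

No, not on the curve


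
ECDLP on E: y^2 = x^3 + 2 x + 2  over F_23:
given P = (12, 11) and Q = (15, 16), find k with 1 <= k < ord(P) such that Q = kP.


Enumerate multiples of P until we hit Q = (15, 16):
  1P = (12, 11)
  2P = (8, 1)
  3P = (15, 16)
Match found at i = 3.

k = 3


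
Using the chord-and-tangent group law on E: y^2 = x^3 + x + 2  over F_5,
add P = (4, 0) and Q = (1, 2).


P != Q, so use the chord formula.
s = (y2 - y1) / (x2 - x1) = (2) / (2) mod 5 = 1
x3 = s^2 - x1 - x2 mod 5 = 1^2 - 4 - 1 = 1
y3 = s (x1 - x3) - y1 mod 5 = 1 * (4 - 1) - 0 = 3

P + Q = (1, 3)


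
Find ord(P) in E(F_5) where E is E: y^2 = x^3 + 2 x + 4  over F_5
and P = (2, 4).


Compute successive multiples of P until we hit O:
  1P = (2, 4)
  2P = (0, 2)
  3P = (4, 4)
  4P = (4, 1)
  5P = (0, 3)
  6P = (2, 1)
  7P = O

ord(P) = 7


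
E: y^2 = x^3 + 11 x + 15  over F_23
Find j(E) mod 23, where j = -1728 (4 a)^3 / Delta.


Delta = -16(4 a^3 + 27 b^2) mod 23 = 6
-1728 * (4 a)^3 = -1728 * (4*11)^3 mod 23 = 1
j = 1 * 6^(-1) mod 23 = 4

j = 4 (mod 23)


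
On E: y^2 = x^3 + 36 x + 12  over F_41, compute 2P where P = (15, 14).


Doubling: s = (3 x1^2 + a) / (2 y1)
s = (3*15^2 + 36) / (2*14) mod 41 = 21
x3 = s^2 - 2 x1 mod 41 = 21^2 - 2*15 = 1
y3 = s (x1 - x3) - y1 mod 41 = 21 * (15 - 1) - 14 = 34

2P = (1, 34)


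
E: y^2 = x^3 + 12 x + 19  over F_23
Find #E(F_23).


For each x in F_23, count y with y^2 = x^3 + 12 x + 19 mod 23:
  x = 1: RHS = 9, y in [3, 20]  -> 2 point(s)
  x = 3: RHS = 13, y in [6, 17]  -> 2 point(s)
  x = 4: RHS = 16, y in [4, 19]  -> 2 point(s)
  x = 6: RHS = 8, y in [10, 13]  -> 2 point(s)
  x = 7: RHS = 9, y in [3, 20]  -> 2 point(s)
  x = 8: RHS = 6, y in [11, 12]  -> 2 point(s)
  x = 10: RHS = 12, y in [9, 14]  -> 2 point(s)
  x = 13: RHS = 3, y in [7, 16]  -> 2 point(s)
  x = 15: RHS = 9, y in [3, 20]  -> 2 point(s)
  x = 16: RHS = 6, y in [11, 12]  -> 2 point(s)
  x = 18: RHS = 18, y in [8, 15]  -> 2 point(s)
  x = 20: RHS = 2, y in [5, 18]  -> 2 point(s)
  x = 22: RHS = 6, y in [11, 12]  -> 2 point(s)
Affine points: 26. Add the point at infinity: total = 27.

#E(F_23) = 27


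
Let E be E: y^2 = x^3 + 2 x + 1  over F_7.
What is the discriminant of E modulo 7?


4 a^3 + 27 b^2 = 4*2^3 + 27*1^2 = 32 + 27 = 59
Delta = -16 * (59) = -944
Delta mod 7 = 1

Delta = 1 (mod 7)


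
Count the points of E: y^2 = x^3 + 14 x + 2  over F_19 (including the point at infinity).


For each x in F_19, count y with y^2 = x^3 + 14 x + 2 mod 19:
  x = 1: RHS = 17, y in [6, 13]  -> 2 point(s)
  x = 2: RHS = 0, y in [0]  -> 1 point(s)
  x = 5: RHS = 7, y in [8, 11]  -> 2 point(s)
  x = 6: RHS = 17, y in [6, 13]  -> 2 point(s)
  x = 7: RHS = 6, y in [5, 14]  -> 2 point(s)
  x = 11: RHS = 5, y in [9, 10]  -> 2 point(s)
  x = 12: RHS = 17, y in [6, 13]  -> 2 point(s)
  x = 13: RHS = 6, y in [5, 14]  -> 2 point(s)
  x = 14: RHS = 16, y in [4, 15]  -> 2 point(s)
  x = 16: RHS = 9, y in [3, 16]  -> 2 point(s)
  x = 17: RHS = 4, y in [2, 17]  -> 2 point(s)
  x = 18: RHS = 6, y in [5, 14]  -> 2 point(s)
Affine points: 23. Add the point at infinity: total = 24.

#E(F_19) = 24


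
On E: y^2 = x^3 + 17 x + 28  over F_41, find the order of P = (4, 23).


Compute successive multiples of P until we hit O:
  1P = (4, 23)
  2P = (38, 27)
  3P = (1, 28)
  4P = (16, 38)
  5P = (20, 39)
  6P = (18, 4)
  7P = (29, 8)
  8P = (10, 38)
  ... (continuing to 47P)
  47P = O

ord(P) = 47


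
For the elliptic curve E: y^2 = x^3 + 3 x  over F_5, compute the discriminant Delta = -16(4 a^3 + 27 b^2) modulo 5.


4 a^3 + 27 b^2 = 4*3^3 + 27*0^2 = 108 + 0 = 108
Delta = -16 * (108) = -1728
Delta mod 5 = 2

Delta = 2 (mod 5)


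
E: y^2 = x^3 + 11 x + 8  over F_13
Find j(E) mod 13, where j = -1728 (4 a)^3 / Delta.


Delta = -16(4 a^3 + 27 b^2) mod 13 = 8
-1728 * (4 a)^3 = -1728 * (4*11)^3 mod 13 = 8
j = 8 * 8^(-1) mod 13 = 1

j = 1 (mod 13)


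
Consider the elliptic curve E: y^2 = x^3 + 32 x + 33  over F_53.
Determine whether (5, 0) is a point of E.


Check whether y^2 = x^3 + 32 x + 33 (mod 53) for (x, y) = (5, 0).
LHS: y^2 = 0^2 mod 53 = 0
RHS: x^3 + 32 x + 33 = 5^3 + 32*5 + 33 mod 53 = 0
LHS = RHS

Yes, on the curve


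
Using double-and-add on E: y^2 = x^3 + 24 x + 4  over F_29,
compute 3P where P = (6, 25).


k = 3 = 11_2 (binary, LSB first: 11)
Double-and-add from P = (6, 25):
  bit 0 = 1: acc = O + (6, 25) = (6, 25)
  bit 1 = 1: acc = (6, 25) + (21, 5) = (7, 15)

3P = (7, 15)


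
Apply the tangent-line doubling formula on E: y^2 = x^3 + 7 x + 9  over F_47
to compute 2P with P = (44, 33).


Doubling: s = (3 x1^2 + a) / (2 y1)
s = (3*44^2 + 7) / (2*33) mod 47 = 29
x3 = s^2 - 2 x1 mod 47 = 29^2 - 2*44 = 1
y3 = s (x1 - x3) - y1 mod 47 = 29 * (44 - 1) - 33 = 39

2P = (1, 39)


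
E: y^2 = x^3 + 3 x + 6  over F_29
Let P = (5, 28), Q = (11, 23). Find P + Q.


P != Q, so use the chord formula.
s = (y2 - y1) / (x2 - x1) = (24) / (6) mod 29 = 4
x3 = s^2 - x1 - x2 mod 29 = 4^2 - 5 - 11 = 0
y3 = s (x1 - x3) - y1 mod 29 = 4 * (5 - 0) - 28 = 21

P + Q = (0, 21)


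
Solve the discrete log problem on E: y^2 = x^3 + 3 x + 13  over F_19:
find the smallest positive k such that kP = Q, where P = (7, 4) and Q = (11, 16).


Enumerate multiples of P until we hit Q = (11, 16):
  1P = (7, 4)
  2P = (11, 16)
Match found at i = 2.

k = 2


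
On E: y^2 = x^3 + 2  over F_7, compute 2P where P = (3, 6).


Doubling: s = (3 x1^2 + a) / (2 y1)
s = (3*3^2 + 0) / (2*6) mod 7 = 4
x3 = s^2 - 2 x1 mod 7 = 4^2 - 2*3 = 3
y3 = s (x1 - x3) - y1 mod 7 = 4 * (3 - 3) - 6 = 1

2P = (3, 1)


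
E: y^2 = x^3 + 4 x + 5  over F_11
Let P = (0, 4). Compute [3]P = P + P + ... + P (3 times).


k = 3 = 11_2 (binary, LSB first: 11)
Double-and-add from P = (0, 4):
  bit 0 = 1: acc = O + (0, 4) = (0, 4)
  bit 1 = 1: acc = (0, 4) + (3, 0) = (0, 7)

3P = (0, 7)


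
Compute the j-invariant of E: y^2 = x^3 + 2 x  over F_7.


Delta = -16(4 a^3 + 27 b^2) mod 7 = 6
-1728 * (4 a)^3 = -1728 * (4*2)^3 mod 7 = 1
j = 1 * 6^(-1) mod 7 = 6

j = 6 (mod 7)


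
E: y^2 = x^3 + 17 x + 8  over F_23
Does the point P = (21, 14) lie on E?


Check whether y^2 = x^3 + 17 x + 8 (mod 23) for (x, y) = (21, 14).
LHS: y^2 = 14^2 mod 23 = 12
RHS: x^3 + 17 x + 8 = 21^3 + 17*21 + 8 mod 23 = 12
LHS = RHS

Yes, on the curve


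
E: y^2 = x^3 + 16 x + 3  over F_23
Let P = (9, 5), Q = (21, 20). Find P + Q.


P != Q, so use the chord formula.
s = (y2 - y1) / (x2 - x1) = (15) / (12) mod 23 = 7
x3 = s^2 - x1 - x2 mod 23 = 7^2 - 9 - 21 = 19
y3 = s (x1 - x3) - y1 mod 23 = 7 * (9 - 19) - 5 = 17

P + Q = (19, 17)


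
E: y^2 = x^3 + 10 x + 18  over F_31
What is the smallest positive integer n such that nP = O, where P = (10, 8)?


Compute successive multiples of P until we hit O:
  1P = (10, 8)
  2P = (11, 23)
  3P = (18, 27)
  4P = (13, 12)
  5P = (27, 21)
  6P = (14, 9)
  7P = (9, 0)
  8P = (14, 22)
  ... (continuing to 14P)
  14P = O

ord(P) = 14


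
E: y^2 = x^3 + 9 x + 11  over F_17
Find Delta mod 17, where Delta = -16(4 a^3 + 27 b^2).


4 a^3 + 27 b^2 = 4*9^3 + 27*11^2 = 2916 + 3267 = 6183
Delta = -16 * (6183) = -98928
Delta mod 17 = 12

Delta = 12 (mod 17)


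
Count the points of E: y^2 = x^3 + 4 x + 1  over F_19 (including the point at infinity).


For each x in F_19, count y with y^2 = x^3 + 4 x + 1 mod 19:
  x = 0: RHS = 1, y in [1, 18]  -> 2 point(s)
  x = 1: RHS = 6, y in [5, 14]  -> 2 point(s)
  x = 2: RHS = 17, y in [6, 13]  -> 2 point(s)
  x = 4: RHS = 5, y in [9, 10]  -> 2 point(s)
  x = 7: RHS = 11, y in [7, 12]  -> 2 point(s)
  x = 9: RHS = 6, y in [5, 14]  -> 2 point(s)
  x = 15: RHS = 16, y in [4, 15]  -> 2 point(s)
  x = 16: RHS = 0, y in [0]  -> 1 point(s)
  x = 17: RHS = 4, y in [2, 17]  -> 2 point(s)
Affine points: 17. Add the point at infinity: total = 18.

#E(F_19) = 18


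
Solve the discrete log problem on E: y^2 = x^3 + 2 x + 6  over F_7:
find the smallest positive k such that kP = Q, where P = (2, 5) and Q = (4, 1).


Enumerate multiples of P until we hit Q = (4, 1):
  1P = (2, 5)
  2P = (3, 2)
  3P = (4, 1)
Match found at i = 3.

k = 3


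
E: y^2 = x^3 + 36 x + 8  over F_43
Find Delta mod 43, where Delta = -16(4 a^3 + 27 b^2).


4 a^3 + 27 b^2 = 4*36^3 + 27*8^2 = 186624 + 1728 = 188352
Delta = -16 * (188352) = -3013632
Delta mod 43 = 23

Delta = 23 (mod 43)


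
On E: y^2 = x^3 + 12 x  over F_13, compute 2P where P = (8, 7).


Doubling: s = (3 x1^2 + a) / (2 y1)
s = (3*8^2 + 12) / (2*7) mod 13 = 9
x3 = s^2 - 2 x1 mod 13 = 9^2 - 2*8 = 0
y3 = s (x1 - x3) - y1 mod 13 = 9 * (8 - 0) - 7 = 0

2P = (0, 0)


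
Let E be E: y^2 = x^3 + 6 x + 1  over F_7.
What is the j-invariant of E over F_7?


Delta = -16(4 a^3 + 27 b^2) mod 7 = 3
-1728 * (4 a)^3 = -1728 * (4*6)^3 mod 7 = 6
j = 6 * 3^(-1) mod 7 = 2

j = 2 (mod 7)


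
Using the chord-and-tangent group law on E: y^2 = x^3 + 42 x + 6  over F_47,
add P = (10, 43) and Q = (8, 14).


P != Q, so use the chord formula.
s = (y2 - y1) / (x2 - x1) = (18) / (45) mod 47 = 38
x3 = s^2 - x1 - x2 mod 47 = 38^2 - 10 - 8 = 16
y3 = s (x1 - x3) - y1 mod 47 = 38 * (10 - 16) - 43 = 11

P + Q = (16, 11)


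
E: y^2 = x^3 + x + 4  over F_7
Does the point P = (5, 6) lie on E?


Check whether y^2 = x^3 + 1 x + 4 (mod 7) for (x, y) = (5, 6).
LHS: y^2 = 6^2 mod 7 = 1
RHS: x^3 + 1 x + 4 = 5^3 + 1*5 + 4 mod 7 = 1
LHS = RHS

Yes, on the curve


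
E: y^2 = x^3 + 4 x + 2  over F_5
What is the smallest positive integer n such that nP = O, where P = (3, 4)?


Compute successive multiples of P until we hit O:
  1P = (3, 4)
  2P = (3, 1)
  3P = O

ord(P) = 3


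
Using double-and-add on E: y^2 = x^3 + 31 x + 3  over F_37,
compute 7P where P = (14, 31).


k = 7 = 111_2 (binary, LSB first: 111)
Double-and-add from P = (14, 31):
  bit 0 = 1: acc = O + (14, 31) = (14, 31)
  bit 1 = 1: acc = (14, 31) + (21, 31) = (2, 6)
  bit 2 = 1: acc = (2, 6) + (22, 14) = (25, 7)

7P = (25, 7)


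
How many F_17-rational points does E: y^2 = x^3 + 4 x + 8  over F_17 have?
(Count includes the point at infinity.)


For each x in F_17, count y with y^2 = x^3 + 4 x + 8 mod 17:
  x = 0: RHS = 8, y in [5, 12]  -> 2 point(s)
  x = 1: RHS = 13, y in [8, 9]  -> 2 point(s)
  x = 3: RHS = 13, y in [8, 9]  -> 2 point(s)
  x = 5: RHS = 0, y in [0]  -> 1 point(s)
  x = 8: RHS = 8, y in [5, 12]  -> 2 point(s)
  x = 9: RHS = 8, y in [5, 12]  -> 2 point(s)
  x = 12: RHS = 16, y in [4, 13]  -> 2 point(s)
  x = 13: RHS = 13, y in [8, 9]  -> 2 point(s)
  x = 15: RHS = 9, y in [3, 14]  -> 2 point(s)
Affine points: 17. Add the point at infinity: total = 18.

#E(F_17) = 18


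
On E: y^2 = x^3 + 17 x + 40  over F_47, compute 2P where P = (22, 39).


Doubling: s = (3 x1^2 + a) / (2 y1)
s = (3*22^2 + 17) / (2*39) mod 47 = 11
x3 = s^2 - 2 x1 mod 47 = 11^2 - 2*22 = 30
y3 = s (x1 - x3) - y1 mod 47 = 11 * (22 - 30) - 39 = 14

2P = (30, 14)


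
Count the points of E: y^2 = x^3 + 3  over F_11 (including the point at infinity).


For each x in F_11, count y with y^2 = x^3 + 0 x + 3 mod 11:
  x = 0: RHS = 3, y in [5, 6]  -> 2 point(s)
  x = 1: RHS = 4, y in [2, 9]  -> 2 point(s)
  x = 2: RHS = 0, y in [0]  -> 1 point(s)
  x = 4: RHS = 1, y in [1, 10]  -> 2 point(s)
  x = 7: RHS = 5, y in [4, 7]  -> 2 point(s)
  x = 8: RHS = 9, y in [3, 8]  -> 2 point(s)
Affine points: 11. Add the point at infinity: total = 12.

#E(F_11) = 12


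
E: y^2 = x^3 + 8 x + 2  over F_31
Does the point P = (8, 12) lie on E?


Check whether y^2 = x^3 + 8 x + 2 (mod 31) for (x, y) = (8, 12).
LHS: y^2 = 12^2 mod 31 = 20
RHS: x^3 + 8 x + 2 = 8^3 + 8*8 + 2 mod 31 = 20
LHS = RHS

Yes, on the curve


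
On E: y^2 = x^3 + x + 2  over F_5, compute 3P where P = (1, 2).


k = 3 = 11_2 (binary, LSB first: 11)
Double-and-add from P = (1, 2):
  bit 0 = 1: acc = O + (1, 2) = (1, 2)
  bit 1 = 1: acc = (1, 2) + (4, 0) = (1, 3)

3P = (1, 3)


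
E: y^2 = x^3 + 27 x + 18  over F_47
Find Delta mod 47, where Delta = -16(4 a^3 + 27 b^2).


4 a^3 + 27 b^2 = 4*27^3 + 27*18^2 = 78732 + 8748 = 87480
Delta = -16 * (87480) = -1399680
Delta mod 47 = 27

Delta = 27 (mod 47)


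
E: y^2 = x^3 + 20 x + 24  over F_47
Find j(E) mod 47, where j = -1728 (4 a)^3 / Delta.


Delta = -16(4 a^3 + 27 b^2) mod 47 = 4
-1728 * (4 a)^3 = -1728 * (4*20)^3 mod 47 = 37
j = 37 * 4^(-1) mod 47 = 21

j = 21 (mod 47)


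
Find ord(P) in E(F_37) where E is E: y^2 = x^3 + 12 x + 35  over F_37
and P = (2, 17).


Compute successive multiples of P until we hit O:
  1P = (2, 17)
  2P = (23, 3)
  3P = (33, 16)
  4P = (1, 14)
  5P = (6, 8)
  6P = (4, 6)
  7P = (15, 36)
  8P = (9, 24)
  ... (continuing to 27P)
  27P = O

ord(P) = 27


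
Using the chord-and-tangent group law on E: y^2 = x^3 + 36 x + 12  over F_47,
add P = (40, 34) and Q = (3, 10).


P != Q, so use the chord formula.
s = (y2 - y1) / (x2 - x1) = (23) / (10) mod 47 = 7
x3 = s^2 - x1 - x2 mod 47 = 7^2 - 40 - 3 = 6
y3 = s (x1 - x3) - y1 mod 47 = 7 * (40 - 6) - 34 = 16

P + Q = (6, 16)


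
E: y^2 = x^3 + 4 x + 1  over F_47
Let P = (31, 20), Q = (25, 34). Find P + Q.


P != Q, so use the chord formula.
s = (y2 - y1) / (x2 - x1) = (14) / (41) mod 47 = 29
x3 = s^2 - x1 - x2 mod 47 = 29^2 - 31 - 25 = 33
y3 = s (x1 - x3) - y1 mod 47 = 29 * (31 - 33) - 20 = 16

P + Q = (33, 16)


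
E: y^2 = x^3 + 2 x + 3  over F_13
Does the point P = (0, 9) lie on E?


Check whether y^2 = x^3 + 2 x + 3 (mod 13) for (x, y) = (0, 9).
LHS: y^2 = 9^2 mod 13 = 3
RHS: x^3 + 2 x + 3 = 0^3 + 2*0 + 3 mod 13 = 3
LHS = RHS

Yes, on the curve


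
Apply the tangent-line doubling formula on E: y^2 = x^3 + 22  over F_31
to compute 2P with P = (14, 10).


Doubling: s = (3 x1^2 + a) / (2 y1)
s = (3*14^2 + 0) / (2*10) mod 31 = 17
x3 = s^2 - 2 x1 mod 31 = 17^2 - 2*14 = 13
y3 = s (x1 - x3) - y1 mod 31 = 17 * (14 - 13) - 10 = 7

2P = (13, 7)


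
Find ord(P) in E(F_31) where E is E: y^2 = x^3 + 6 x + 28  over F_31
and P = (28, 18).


Compute successive multiples of P until we hit O:
  1P = (28, 18)
  2P = (26, 20)
  3P = (9, 25)
  4P = (29, 15)
  5P = (14, 2)
  6P = (27, 23)
  7P = (1, 2)
  8P = (18, 4)
  ... (continuing to 31P)
  31P = O

ord(P) = 31


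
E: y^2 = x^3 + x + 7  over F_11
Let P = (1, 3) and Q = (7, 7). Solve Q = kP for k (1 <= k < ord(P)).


Enumerate multiples of P until we hit Q = (7, 7):
  1P = (1, 3)
  2P = (7, 4)
  3P = (7, 7)
Match found at i = 3.

k = 3


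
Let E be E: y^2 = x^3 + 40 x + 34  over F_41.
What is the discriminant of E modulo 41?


4 a^3 + 27 b^2 = 4*40^3 + 27*34^2 = 256000 + 31212 = 287212
Delta = -16 * (287212) = -4595392
Delta mod 41 = 11

Delta = 11 (mod 41)


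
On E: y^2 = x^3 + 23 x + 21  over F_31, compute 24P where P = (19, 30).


k = 24 = 11000_2 (binary, LSB first: 00011)
Double-and-add from P = (19, 30):
  bit 0 = 0: acc unchanged = O
  bit 1 = 0: acc unchanged = O
  bit 2 = 0: acc unchanged = O
  bit 3 = 1: acc = O + (8, 29) = (8, 29)
  bit 4 = 1: acc = (8, 29) + (23, 10) = (18, 25)

24P = (18, 25)


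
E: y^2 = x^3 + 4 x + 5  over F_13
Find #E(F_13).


For each x in F_13, count y with y^2 = x^3 + 4 x + 5 mod 13:
  x = 1: RHS = 10, y in [6, 7]  -> 2 point(s)
  x = 7: RHS = 12, y in [5, 8]  -> 2 point(s)
  x = 8: RHS = 3, y in [4, 9]  -> 2 point(s)
  x = 9: RHS = 3, y in [4, 9]  -> 2 point(s)
  x = 12: RHS = 0, y in [0]  -> 1 point(s)
Affine points: 9. Add the point at infinity: total = 10.

#E(F_13) = 10


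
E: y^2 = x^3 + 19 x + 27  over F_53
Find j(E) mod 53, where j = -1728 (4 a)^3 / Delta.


Delta = -16(4 a^3 + 27 b^2) mod 53 = 21
-1728 * (4 a)^3 = -1728 * (4*19)^3 mod 53 = 47
j = 47 * 21^(-1) mod 53 = 30

j = 30 (mod 53)


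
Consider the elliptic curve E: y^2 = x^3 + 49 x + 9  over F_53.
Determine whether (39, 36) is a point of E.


Check whether y^2 = x^3 + 49 x + 9 (mod 53) for (x, y) = (39, 36).
LHS: y^2 = 36^2 mod 53 = 24
RHS: x^3 + 49 x + 9 = 39^3 + 49*39 + 9 mod 53 = 24
LHS = RHS

Yes, on the curve


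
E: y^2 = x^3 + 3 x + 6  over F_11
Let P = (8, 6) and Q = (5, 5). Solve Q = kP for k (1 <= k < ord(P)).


Enumerate multiples of P until we hit Q = (5, 5):
  1P = (8, 6)
  2P = (4, 4)
  3P = (2, 8)
  4P = (6, 8)
  5P = (9, 6)
  6P = (5, 5)
Match found at i = 6.

k = 6


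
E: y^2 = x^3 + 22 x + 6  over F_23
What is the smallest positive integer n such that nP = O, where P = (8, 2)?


Compute successive multiples of P until we hit O:
  1P = (8, 2)
  2P = (0, 12)
  3P = (18, 22)
  4P = (1, 12)
  5P = (9, 6)
  6P = (22, 11)
  7P = (17, 7)
  8P = (2, 9)
  ... (continuing to 22P)
  22P = O

ord(P) = 22


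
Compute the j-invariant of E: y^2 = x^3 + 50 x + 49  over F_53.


Delta = -16(4 a^3 + 27 b^2) mod 53 = 10
-1728 * (4 a)^3 = -1728 * (4*50)^3 mod 53 = 17
j = 17 * 10^(-1) mod 53 = 7

j = 7 (mod 53)


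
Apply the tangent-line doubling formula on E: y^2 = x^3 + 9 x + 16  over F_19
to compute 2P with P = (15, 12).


Doubling: s = (3 x1^2 + a) / (2 y1)
s = (3*15^2 + 9) / (2*12) mod 19 = 0
x3 = s^2 - 2 x1 mod 19 = 0^2 - 2*15 = 8
y3 = s (x1 - x3) - y1 mod 19 = 0 * (15 - 8) - 12 = 7

2P = (8, 7)


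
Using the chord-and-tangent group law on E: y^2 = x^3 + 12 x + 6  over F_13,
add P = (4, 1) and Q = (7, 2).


P != Q, so use the chord formula.
s = (y2 - y1) / (x2 - x1) = (1) / (3) mod 13 = 9
x3 = s^2 - x1 - x2 mod 13 = 9^2 - 4 - 7 = 5
y3 = s (x1 - x3) - y1 mod 13 = 9 * (4 - 5) - 1 = 3

P + Q = (5, 3)


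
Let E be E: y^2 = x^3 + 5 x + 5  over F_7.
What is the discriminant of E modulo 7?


4 a^3 + 27 b^2 = 4*5^3 + 27*5^2 = 500 + 675 = 1175
Delta = -16 * (1175) = -18800
Delta mod 7 = 2

Delta = 2 (mod 7)


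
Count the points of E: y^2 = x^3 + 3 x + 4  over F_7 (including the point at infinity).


For each x in F_7, count y with y^2 = x^3 + 3 x + 4 mod 7:
  x = 0: RHS = 4, y in [2, 5]  -> 2 point(s)
  x = 1: RHS = 1, y in [1, 6]  -> 2 point(s)
  x = 2: RHS = 4, y in [2, 5]  -> 2 point(s)
  x = 5: RHS = 4, y in [2, 5]  -> 2 point(s)
  x = 6: RHS = 0, y in [0]  -> 1 point(s)
Affine points: 9. Add the point at infinity: total = 10.

#E(F_7) = 10


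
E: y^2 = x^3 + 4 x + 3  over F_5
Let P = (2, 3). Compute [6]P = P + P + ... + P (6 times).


k = 6 = 110_2 (binary, LSB first: 011)
Double-and-add from P = (2, 3):
  bit 0 = 0: acc unchanged = O
  bit 1 = 1: acc = O + (2, 2) = (2, 2)
  bit 2 = 1: acc = (2, 2) + (2, 3) = O

6P = O


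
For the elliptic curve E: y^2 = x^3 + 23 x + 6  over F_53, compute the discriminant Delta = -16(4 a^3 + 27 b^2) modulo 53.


4 a^3 + 27 b^2 = 4*23^3 + 27*6^2 = 48668 + 972 = 49640
Delta = -16 * (49640) = -794240
Delta mod 53 = 18

Delta = 18 (mod 53)


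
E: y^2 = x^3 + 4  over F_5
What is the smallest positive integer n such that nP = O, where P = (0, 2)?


Compute successive multiples of P until we hit O:
  1P = (0, 2)
  2P = (0, 3)
  3P = O

ord(P) = 3


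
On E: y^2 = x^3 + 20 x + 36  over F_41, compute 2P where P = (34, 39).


Doubling: s = (3 x1^2 + a) / (2 y1)
s = (3*34^2 + 20) / (2*39) mod 41 = 30
x3 = s^2 - 2 x1 mod 41 = 30^2 - 2*34 = 12
y3 = s (x1 - x3) - y1 mod 41 = 30 * (34 - 12) - 39 = 6

2P = (12, 6)


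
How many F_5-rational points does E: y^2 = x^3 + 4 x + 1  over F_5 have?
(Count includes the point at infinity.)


For each x in F_5, count y with y^2 = x^3 + 4 x + 1 mod 5:
  x = 0: RHS = 1, y in [1, 4]  -> 2 point(s)
  x = 1: RHS = 1, y in [1, 4]  -> 2 point(s)
  x = 3: RHS = 0, y in [0]  -> 1 point(s)
  x = 4: RHS = 1, y in [1, 4]  -> 2 point(s)
Affine points: 7. Add the point at infinity: total = 8.

#E(F_5) = 8


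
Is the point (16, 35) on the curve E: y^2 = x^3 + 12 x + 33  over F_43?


Check whether y^2 = x^3 + 12 x + 33 (mod 43) for (x, y) = (16, 35).
LHS: y^2 = 35^2 mod 43 = 21
RHS: x^3 + 12 x + 33 = 16^3 + 12*16 + 33 mod 43 = 21
LHS = RHS

Yes, on the curve


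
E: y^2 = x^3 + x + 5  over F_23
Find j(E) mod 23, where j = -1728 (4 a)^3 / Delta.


Delta = -16(4 a^3 + 27 b^2) mod 23 = 15
-1728 * (4 a)^3 = -1728 * (4*1)^3 mod 23 = 15
j = 15 * 15^(-1) mod 23 = 1

j = 1 (mod 23)


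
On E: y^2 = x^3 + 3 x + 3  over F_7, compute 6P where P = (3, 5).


k = 6 = 110_2 (binary, LSB first: 011)
Double-and-add from P = (3, 5):
  bit 0 = 0: acc unchanged = O
  bit 1 = 1: acc = O + (3, 2) = (3, 2)
  bit 2 = 1: acc = (3, 2) + (3, 5) = O

6P = O


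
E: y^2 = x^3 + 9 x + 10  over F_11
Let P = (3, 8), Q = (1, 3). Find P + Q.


P != Q, so use the chord formula.
s = (y2 - y1) / (x2 - x1) = (6) / (9) mod 11 = 8
x3 = s^2 - x1 - x2 mod 11 = 8^2 - 3 - 1 = 5
y3 = s (x1 - x3) - y1 mod 11 = 8 * (3 - 5) - 8 = 9

P + Q = (5, 9)


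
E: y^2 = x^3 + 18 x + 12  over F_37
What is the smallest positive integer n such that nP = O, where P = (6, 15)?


Compute successive multiples of P until we hit O:
  1P = (6, 15)
  2P = (16, 17)
  3P = (18, 27)
  4P = (14, 14)
  5P = (28, 34)
  6P = (0, 7)
  7P = (4, 0)
  8P = (0, 30)
  ... (continuing to 14P)
  14P = O

ord(P) = 14


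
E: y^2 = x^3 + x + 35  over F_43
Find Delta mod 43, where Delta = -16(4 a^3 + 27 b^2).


4 a^3 + 27 b^2 = 4*1^3 + 27*35^2 = 4 + 33075 = 33079
Delta = -16 * (33079) = -529264
Delta mod 43 = 23

Delta = 23 (mod 43)


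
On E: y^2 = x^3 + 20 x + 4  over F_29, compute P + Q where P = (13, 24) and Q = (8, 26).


P != Q, so use the chord formula.
s = (y2 - y1) / (x2 - x1) = (2) / (24) mod 29 = 17
x3 = s^2 - x1 - x2 mod 29 = 17^2 - 13 - 8 = 7
y3 = s (x1 - x3) - y1 mod 29 = 17 * (13 - 7) - 24 = 20

P + Q = (7, 20)


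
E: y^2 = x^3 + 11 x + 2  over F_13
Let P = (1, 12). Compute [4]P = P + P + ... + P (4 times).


k = 4 = 100_2 (binary, LSB first: 001)
Double-and-add from P = (1, 12):
  bit 0 = 0: acc unchanged = O
  bit 1 = 0: acc unchanged = O
  bit 2 = 1: acc = O + (1, 1) = (1, 1)

4P = (1, 1)


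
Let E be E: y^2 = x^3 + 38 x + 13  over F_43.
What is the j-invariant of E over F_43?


Delta = -16(4 a^3 + 27 b^2) mod 43 = 8
-1728 * (4 a)^3 = -1728 * (4*38)^3 mod 43 = 16
j = 16 * 8^(-1) mod 43 = 2

j = 2 (mod 43)


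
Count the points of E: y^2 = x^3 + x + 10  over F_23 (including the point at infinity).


For each x in F_23, count y with y^2 = x^3 + 1 x + 10 mod 23:
  x = 1: RHS = 12, y in [9, 14]  -> 2 point(s)
  x = 4: RHS = 9, y in [3, 20]  -> 2 point(s)
  x = 5: RHS = 2, y in [5, 18]  -> 2 point(s)
  x = 6: RHS = 2, y in [5, 18]  -> 2 point(s)
  x = 8: RHS = 1, y in [1, 22]  -> 2 point(s)
  x = 9: RHS = 12, y in [9, 14]  -> 2 point(s)
  x = 10: RHS = 8, y in [10, 13]  -> 2 point(s)
  x = 11: RHS = 18, y in [8, 15]  -> 2 point(s)
  x = 12: RHS = 2, y in [5, 18]  -> 2 point(s)
  x = 13: RHS = 12, y in [9, 14]  -> 2 point(s)
  x = 14: RHS = 8, y in [10, 13]  -> 2 point(s)
  x = 17: RHS = 18, y in [8, 15]  -> 2 point(s)
  x = 18: RHS = 18, y in [8, 15]  -> 2 point(s)
  x = 20: RHS = 3, y in [7, 16]  -> 2 point(s)
  x = 21: RHS = 0, y in [0]  -> 1 point(s)
  x = 22: RHS = 8, y in [10, 13]  -> 2 point(s)
Affine points: 31. Add the point at infinity: total = 32.

#E(F_23) = 32


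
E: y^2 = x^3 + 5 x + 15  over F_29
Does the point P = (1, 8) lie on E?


Check whether y^2 = x^3 + 5 x + 15 (mod 29) for (x, y) = (1, 8).
LHS: y^2 = 8^2 mod 29 = 6
RHS: x^3 + 5 x + 15 = 1^3 + 5*1 + 15 mod 29 = 21
LHS != RHS

No, not on the curve


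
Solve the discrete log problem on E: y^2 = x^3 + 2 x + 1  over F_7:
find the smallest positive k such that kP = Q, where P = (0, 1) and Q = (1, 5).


Enumerate multiples of P until we hit Q = (1, 5):
  1P = (0, 1)
  2P = (1, 5)
Match found at i = 2.

k = 2


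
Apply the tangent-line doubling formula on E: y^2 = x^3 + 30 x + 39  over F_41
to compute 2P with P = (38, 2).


Doubling: s = (3 x1^2 + a) / (2 y1)
s = (3*38^2 + 30) / (2*2) mod 41 = 4
x3 = s^2 - 2 x1 mod 41 = 4^2 - 2*38 = 22
y3 = s (x1 - x3) - y1 mod 41 = 4 * (38 - 22) - 2 = 21

2P = (22, 21)


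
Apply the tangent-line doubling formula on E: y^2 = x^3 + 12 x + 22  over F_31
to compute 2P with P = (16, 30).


Doubling: s = (3 x1^2 + a) / (2 y1)
s = (3*16^2 + 12) / (2*30) mod 31 = 13
x3 = s^2 - 2 x1 mod 31 = 13^2 - 2*16 = 13
y3 = s (x1 - x3) - y1 mod 31 = 13 * (16 - 13) - 30 = 9

2P = (13, 9)


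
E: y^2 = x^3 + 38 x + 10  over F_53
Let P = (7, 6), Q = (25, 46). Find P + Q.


P != Q, so use the chord formula.
s = (y2 - y1) / (x2 - x1) = (40) / (18) mod 53 = 14
x3 = s^2 - x1 - x2 mod 53 = 14^2 - 7 - 25 = 5
y3 = s (x1 - x3) - y1 mod 53 = 14 * (7 - 5) - 6 = 22

P + Q = (5, 22)


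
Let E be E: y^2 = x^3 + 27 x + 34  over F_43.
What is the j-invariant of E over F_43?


Delta = -16(4 a^3 + 27 b^2) mod 43 = 26
-1728 * (4 a)^3 = -1728 * (4*27)^3 mod 43 = 42
j = 42 * 26^(-1) mod 43 = 38

j = 38 (mod 43)


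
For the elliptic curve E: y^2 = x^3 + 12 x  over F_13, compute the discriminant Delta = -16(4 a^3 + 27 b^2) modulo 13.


4 a^3 + 27 b^2 = 4*12^3 + 27*0^2 = 6912 + 0 = 6912
Delta = -16 * (6912) = -110592
Delta mod 13 = 12

Delta = 12 (mod 13)


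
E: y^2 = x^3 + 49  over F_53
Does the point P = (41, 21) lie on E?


Check whether y^2 = x^3 + 0 x + 49 (mod 53) for (x, y) = (41, 21).
LHS: y^2 = 21^2 mod 53 = 17
RHS: x^3 + 0 x + 49 = 41^3 + 0*41 + 49 mod 53 = 17
LHS = RHS

Yes, on the curve


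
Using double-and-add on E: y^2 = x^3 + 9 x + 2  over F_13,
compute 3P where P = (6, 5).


k = 3 = 11_2 (binary, LSB first: 11)
Double-and-add from P = (6, 5):
  bit 0 = 1: acc = O + (6, 5) = (6, 5)
  bit 1 = 1: acc = (6, 5) + (1, 8) = (10, 0)

3P = (10, 0)


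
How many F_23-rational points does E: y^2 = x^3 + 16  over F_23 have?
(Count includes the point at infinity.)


For each x in F_23, count y with y^2 = x^3 + 0 x + 16 mod 23:
  x = 0: RHS = 16, y in [4, 19]  -> 2 point(s)
  x = 2: RHS = 1, y in [1, 22]  -> 2 point(s)
  x = 5: RHS = 3, y in [7, 16]  -> 2 point(s)
  x = 6: RHS = 2, y in [5, 18]  -> 2 point(s)
  x = 9: RHS = 9, y in [3, 20]  -> 2 point(s)
  x = 10: RHS = 4, y in [2, 21]  -> 2 point(s)
  x = 11: RHS = 13, y in [6, 17]  -> 2 point(s)
  x = 14: RHS = 0, y in [0]  -> 1 point(s)
  x = 16: RHS = 18, y in [8, 15]  -> 2 point(s)
  x = 18: RHS = 6, y in [11, 12]  -> 2 point(s)
  x = 20: RHS = 12, y in [9, 14]  -> 2 point(s)
  x = 21: RHS = 8, y in [10, 13]  -> 2 point(s)
Affine points: 23. Add the point at infinity: total = 24.

#E(F_23) = 24


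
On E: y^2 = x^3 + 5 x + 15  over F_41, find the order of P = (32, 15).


Compute successive multiples of P until we hit O:
  1P = (32, 15)
  2P = (16, 38)
  3P = (9, 16)
  4P = (10, 9)
  5P = (15, 12)
  6P = (19, 9)
  7P = (30, 8)
  8P = (22, 20)
  ... (continuing to 23P)
  23P = O

ord(P) = 23
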